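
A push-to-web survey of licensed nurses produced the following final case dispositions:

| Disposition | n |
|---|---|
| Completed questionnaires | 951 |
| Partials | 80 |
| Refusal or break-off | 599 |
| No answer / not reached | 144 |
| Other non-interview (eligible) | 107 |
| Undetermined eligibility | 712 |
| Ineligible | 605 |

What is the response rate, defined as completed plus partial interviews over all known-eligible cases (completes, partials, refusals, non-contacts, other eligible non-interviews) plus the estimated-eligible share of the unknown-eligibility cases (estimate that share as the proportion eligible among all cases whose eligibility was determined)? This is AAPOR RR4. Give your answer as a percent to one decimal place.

Top = 951 + 80 = 1031
Determined eligible = 951 + 80 + 599 + 144 + 107 = 1881
e = 1881 / (1881 + 605) = 1881 / 2486 = 0.7566
e × U = 0.7566 × 712 = 538.70
Denom = 1881 + 538.70 = 2419.70
RR4 = 1031 / 2419.70 = 0.4261

42.6%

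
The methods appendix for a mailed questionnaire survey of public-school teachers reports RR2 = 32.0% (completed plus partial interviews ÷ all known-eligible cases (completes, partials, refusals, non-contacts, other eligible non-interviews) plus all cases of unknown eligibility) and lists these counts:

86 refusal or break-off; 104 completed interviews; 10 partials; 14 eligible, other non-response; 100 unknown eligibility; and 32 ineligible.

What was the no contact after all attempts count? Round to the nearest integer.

Top: 104 + 10 = 114
RR2 = 114 / D = 0.320
D = 114 / 0.320 = 356.2
Rest of base = 314
no contact after all attempts = 356.2 − 314 ≈ 42

42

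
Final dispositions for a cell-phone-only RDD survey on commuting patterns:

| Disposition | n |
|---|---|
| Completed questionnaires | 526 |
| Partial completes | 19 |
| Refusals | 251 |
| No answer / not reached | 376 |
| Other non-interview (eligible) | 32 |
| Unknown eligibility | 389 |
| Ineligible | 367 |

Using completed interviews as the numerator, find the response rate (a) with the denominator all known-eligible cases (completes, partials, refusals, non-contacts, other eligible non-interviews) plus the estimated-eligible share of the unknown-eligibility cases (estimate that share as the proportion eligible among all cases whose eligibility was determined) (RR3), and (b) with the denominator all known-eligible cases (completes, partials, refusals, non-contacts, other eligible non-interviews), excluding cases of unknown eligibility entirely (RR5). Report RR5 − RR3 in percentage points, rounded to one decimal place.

8.7

Numerator: 526
Known eligible: 526 + 19 + 251 + 376 + 32 = 1204
e = 1204 / (1204 + 367) = 1204 / 1571 = 0.7664
Eligible share of unknowns: 0.7664 × 389 = 298.13
Denom: 1204 + 298.13 = 1502.13
RR3 = 526 / 1502.13 = 0.3502
Denom: 526 + 19 + 251 + 376 + 32 = 1204
RR5 = 526 / 1204 = 0.4369
Difference = 43.69 − 35.02 = 8.67 percentage points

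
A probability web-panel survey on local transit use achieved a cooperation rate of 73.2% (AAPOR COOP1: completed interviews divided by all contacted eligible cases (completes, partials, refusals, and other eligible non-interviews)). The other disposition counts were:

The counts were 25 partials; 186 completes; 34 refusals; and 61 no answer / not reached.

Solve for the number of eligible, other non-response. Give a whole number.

9

COOP1 = 186 / D = 0.732
D = 186 / 0.732 = 254.1
Rest of base = 245
eligible, other non-response = 254.1 − 245 ≈ 9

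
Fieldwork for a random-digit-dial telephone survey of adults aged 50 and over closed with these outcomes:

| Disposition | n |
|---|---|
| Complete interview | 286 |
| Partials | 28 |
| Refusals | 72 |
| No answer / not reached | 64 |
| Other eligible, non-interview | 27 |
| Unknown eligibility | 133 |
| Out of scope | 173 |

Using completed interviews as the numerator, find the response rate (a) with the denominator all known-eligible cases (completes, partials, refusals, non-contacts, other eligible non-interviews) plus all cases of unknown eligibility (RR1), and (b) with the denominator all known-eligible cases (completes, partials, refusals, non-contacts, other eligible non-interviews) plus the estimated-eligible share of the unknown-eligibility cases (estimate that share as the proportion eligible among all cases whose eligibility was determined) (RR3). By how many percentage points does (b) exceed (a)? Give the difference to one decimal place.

2.9

Top = 286
Base = 286 + 28 + 72 + 64 + 27 + 133 = 610
RR1 = 286 / 610 = 0.4689
Known eligible = 286 + 28 + 72 + 64 + 27 = 477
e = 477 / (477 + 173) = 477 / 650 = 0.7338
Estimated eligible among unknowns = 0.7338 × 133 = 97.60
Base = 477 + 97.60 = 574.60
RR3 = 286 / 574.60 = 0.4977
Difference = 49.77 − 46.89 = 2.88 percentage points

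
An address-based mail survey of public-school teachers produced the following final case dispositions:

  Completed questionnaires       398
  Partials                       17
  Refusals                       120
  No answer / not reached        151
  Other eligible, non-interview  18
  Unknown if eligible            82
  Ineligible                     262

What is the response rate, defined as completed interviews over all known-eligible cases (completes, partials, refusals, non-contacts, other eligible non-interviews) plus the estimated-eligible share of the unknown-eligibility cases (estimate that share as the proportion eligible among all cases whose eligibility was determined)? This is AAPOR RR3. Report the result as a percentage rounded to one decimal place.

52.1%

Numerator: 398
Eligible (known): 398 + 17 + 120 + 151 + 18 = 704
e = 704 / (704 + 262) = 704 / 966 = 0.7288
e × U: 0.7288 × 82 = 59.76
Base: 704 + 59.76 = 763.76
RR3 = 398 / 763.76 = 0.5211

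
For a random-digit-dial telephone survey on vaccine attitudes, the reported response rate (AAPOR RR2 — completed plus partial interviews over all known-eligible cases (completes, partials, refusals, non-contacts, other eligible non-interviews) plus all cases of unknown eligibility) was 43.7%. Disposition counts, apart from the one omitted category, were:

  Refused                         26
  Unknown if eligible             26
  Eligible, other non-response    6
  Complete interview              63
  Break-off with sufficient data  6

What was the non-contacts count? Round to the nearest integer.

Numerator: 63 + 6 = 69
RR2 = 69 / D = 0.437
D = 69 / 0.437 = 157.9
Remaining denominator categories sum to 127
non-contacts = 157.9 − 127 ≈ 31

31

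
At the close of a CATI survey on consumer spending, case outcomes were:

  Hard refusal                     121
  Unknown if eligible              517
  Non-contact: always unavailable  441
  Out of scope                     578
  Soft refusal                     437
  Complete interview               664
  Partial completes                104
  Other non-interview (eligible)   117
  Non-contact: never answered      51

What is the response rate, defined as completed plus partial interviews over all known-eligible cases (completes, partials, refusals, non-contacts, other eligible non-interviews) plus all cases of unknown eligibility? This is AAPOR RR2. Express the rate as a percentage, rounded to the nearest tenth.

Declined to participate = 121 + 437 = 558
Never reached = 51 + 441 = 492
Num = 664 + 104 = 768
Base = 664 + 104 + 558 + 492 + 117 + 517 = 2452
RR2 = 768 / 2452 = 0.3132

31.3%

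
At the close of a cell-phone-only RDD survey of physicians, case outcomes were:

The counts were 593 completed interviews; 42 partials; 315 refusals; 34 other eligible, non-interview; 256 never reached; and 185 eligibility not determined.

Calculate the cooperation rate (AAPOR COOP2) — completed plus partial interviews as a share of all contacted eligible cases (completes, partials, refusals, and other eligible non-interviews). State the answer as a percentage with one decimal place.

Num → 593 + 42 = 635
Denom → 593 + 42 + 315 + 34 = 984
COOP2 = 635 / 984 = 0.6453

64.5%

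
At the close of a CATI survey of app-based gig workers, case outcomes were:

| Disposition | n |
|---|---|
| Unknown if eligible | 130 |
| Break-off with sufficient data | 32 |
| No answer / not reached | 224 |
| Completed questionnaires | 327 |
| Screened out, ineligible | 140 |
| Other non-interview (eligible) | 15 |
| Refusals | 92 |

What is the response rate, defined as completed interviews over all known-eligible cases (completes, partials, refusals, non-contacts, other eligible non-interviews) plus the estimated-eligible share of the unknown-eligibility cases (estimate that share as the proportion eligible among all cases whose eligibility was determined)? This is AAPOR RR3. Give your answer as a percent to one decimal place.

41.0%

Top = 327
Determined eligible = 327 + 32 + 92 + 224 + 15 = 690
e = 690 / (690 + 140) = 690 / 830 = 0.8313
Eligible share of unknowns = 0.8313 × 130 = 108.07
Denominator = 690 + 108.07 = 798.07
RR3 = 327 / 798.07 = 0.4097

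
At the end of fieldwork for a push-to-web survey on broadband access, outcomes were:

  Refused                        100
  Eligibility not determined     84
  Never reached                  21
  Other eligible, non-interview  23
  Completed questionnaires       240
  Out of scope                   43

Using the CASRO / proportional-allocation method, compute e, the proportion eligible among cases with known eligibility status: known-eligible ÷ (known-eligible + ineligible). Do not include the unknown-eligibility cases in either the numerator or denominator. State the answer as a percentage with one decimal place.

89.9%

Determined eligible = 240 + 100 + 21 + 23 = 384
e = 384 / (384 + 43) = 384 / 427 = 0.8993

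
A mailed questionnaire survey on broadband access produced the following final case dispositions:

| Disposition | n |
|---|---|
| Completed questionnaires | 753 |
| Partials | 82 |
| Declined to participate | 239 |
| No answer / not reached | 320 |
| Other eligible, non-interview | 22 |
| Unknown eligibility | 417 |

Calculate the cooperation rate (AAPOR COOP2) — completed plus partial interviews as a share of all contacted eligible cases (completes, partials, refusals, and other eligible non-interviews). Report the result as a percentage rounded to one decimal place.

Numerator = 753 + 82 = 835
Base = 753 + 82 + 239 + 22 = 1096
COOP2 = 835 / 1096 = 0.7619

76.2%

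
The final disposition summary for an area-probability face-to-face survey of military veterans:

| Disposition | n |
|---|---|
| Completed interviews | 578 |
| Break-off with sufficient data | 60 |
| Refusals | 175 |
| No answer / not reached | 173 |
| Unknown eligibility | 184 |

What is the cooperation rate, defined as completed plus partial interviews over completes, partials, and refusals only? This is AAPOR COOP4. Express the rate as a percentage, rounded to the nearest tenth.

78.5%

Num: 578 + 60 = 638
Base: 578 + 60 + 175 = 813
COOP4 = 638 / 813 = 0.7847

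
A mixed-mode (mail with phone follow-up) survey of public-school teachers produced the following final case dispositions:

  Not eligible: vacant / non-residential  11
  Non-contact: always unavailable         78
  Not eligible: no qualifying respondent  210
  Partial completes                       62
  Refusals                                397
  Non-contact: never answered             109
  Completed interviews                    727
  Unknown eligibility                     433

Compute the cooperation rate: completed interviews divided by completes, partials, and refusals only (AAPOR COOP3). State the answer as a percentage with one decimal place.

No answer / not reached = 109 + 78 = 187
Out of scope = 210 + 11 = 221
Numerator: 727
Denominator: 727 + 62 + 397 = 1186
COOP3 = 727 / 1186 = 0.6130

61.3%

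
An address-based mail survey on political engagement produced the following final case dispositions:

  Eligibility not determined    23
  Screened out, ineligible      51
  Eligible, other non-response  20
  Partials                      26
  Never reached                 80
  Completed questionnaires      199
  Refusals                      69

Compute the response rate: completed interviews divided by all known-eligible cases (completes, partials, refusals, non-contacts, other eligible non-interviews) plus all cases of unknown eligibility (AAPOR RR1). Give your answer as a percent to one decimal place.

47.7%

Num → 199
Denominator → 199 + 26 + 69 + 80 + 20 + 23 = 417
RR1 = 199 / 417 = 0.4772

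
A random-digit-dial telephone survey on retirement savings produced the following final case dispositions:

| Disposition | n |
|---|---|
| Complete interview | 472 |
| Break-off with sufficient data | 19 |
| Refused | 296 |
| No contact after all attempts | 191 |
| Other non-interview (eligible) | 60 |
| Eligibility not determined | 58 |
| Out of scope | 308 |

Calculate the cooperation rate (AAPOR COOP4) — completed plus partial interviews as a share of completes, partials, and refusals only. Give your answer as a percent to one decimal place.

Numerator = 472 + 19 = 491
Base = 472 + 19 + 296 = 787
COOP4 = 491 / 787 = 0.6239

62.4%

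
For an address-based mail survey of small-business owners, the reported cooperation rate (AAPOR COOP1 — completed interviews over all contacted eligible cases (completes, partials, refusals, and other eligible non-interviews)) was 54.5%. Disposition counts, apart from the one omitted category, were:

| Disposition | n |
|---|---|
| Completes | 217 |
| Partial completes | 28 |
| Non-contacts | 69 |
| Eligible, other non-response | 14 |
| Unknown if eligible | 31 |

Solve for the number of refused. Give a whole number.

COOP1 = 217 / D = 0.545
D = 217 / 0.545 = 398.2
Other denominator terms total 259
refused = 398.2 − 259 ≈ 139

139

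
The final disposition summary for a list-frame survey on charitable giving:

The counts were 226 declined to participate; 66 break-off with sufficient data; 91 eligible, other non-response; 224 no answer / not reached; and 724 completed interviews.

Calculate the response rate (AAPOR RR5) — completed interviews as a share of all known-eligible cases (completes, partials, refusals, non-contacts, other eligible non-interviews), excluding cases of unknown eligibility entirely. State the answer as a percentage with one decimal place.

54.4%

Num: 724
Denom: 724 + 66 + 226 + 224 + 91 = 1331
RR5 = 724 / 1331 = 0.5440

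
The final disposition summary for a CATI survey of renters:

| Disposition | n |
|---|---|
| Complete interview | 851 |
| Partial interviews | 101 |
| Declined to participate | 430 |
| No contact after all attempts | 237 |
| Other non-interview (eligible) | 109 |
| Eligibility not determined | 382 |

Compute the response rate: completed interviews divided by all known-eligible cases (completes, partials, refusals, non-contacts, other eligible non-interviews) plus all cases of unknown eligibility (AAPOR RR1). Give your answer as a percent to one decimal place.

40.3%

Numerator: 851
Base: 851 + 101 + 430 + 237 + 109 + 382 = 2110
RR1 = 851 / 2110 = 0.4033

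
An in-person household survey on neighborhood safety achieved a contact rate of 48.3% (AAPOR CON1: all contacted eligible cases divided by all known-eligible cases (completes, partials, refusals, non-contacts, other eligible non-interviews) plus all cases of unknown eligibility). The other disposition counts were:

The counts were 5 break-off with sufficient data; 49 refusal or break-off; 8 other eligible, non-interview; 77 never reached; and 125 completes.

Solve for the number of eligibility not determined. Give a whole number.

123

Numerator = 125 + 5 + 49 + 8 = 187
CON1 = 187 / D = 0.483
D = 187 / 0.483 = 387.2
Rest of base = 264
eligibility not determined = 387.2 − 264 ≈ 123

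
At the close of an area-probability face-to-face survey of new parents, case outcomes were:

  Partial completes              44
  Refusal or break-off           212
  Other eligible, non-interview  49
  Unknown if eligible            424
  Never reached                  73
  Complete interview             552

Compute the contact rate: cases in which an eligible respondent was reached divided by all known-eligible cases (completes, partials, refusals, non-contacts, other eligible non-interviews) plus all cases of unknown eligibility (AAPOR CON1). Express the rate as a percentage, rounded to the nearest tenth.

63.3%

Num = 552 + 44 + 212 + 49 = 857
Denom = 552 + 44 + 212 + 73 + 49 + 424 = 1354
CON1 = 857 / 1354 = 0.6329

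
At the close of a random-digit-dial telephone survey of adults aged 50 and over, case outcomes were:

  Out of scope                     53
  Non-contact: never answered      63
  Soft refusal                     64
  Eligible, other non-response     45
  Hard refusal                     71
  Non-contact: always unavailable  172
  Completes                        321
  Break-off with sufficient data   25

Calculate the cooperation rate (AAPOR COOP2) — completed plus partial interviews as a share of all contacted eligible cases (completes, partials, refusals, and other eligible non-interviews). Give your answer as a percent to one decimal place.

65.8%

Refusals = 71 + 64 = 135
Non-contacts = 63 + 172 = 235
Numerator = 321 + 25 = 346
Denominator = 321 + 25 + 135 + 45 = 526
COOP2 = 346 / 526 = 0.6578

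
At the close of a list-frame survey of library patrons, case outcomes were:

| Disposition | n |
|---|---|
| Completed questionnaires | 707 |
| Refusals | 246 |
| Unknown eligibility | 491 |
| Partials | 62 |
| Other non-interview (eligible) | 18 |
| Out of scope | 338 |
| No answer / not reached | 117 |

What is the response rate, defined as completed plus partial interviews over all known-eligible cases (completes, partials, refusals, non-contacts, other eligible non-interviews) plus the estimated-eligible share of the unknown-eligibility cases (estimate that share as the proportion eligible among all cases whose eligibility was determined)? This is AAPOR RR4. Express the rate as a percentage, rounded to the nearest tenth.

50.3%

Num: 707 + 62 = 769
Known eligible: 707 + 62 + 246 + 117 + 18 = 1150
e = 1150 / (1150 + 338) = 1150 / 1488 = 0.7728
Eligible share of unknowns: 0.7728 × 491 = 379.44
Denom: 1150 + 379.44 = 1529.44
RR4 = 769 / 1529.44 = 0.5028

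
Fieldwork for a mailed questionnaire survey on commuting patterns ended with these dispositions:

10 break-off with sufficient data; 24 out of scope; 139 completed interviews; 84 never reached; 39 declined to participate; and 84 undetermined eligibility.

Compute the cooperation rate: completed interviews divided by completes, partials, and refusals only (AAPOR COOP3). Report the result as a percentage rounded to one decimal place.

Num = 139
Denom = 139 + 10 + 39 = 188
COOP3 = 139 / 188 = 0.7394

73.9%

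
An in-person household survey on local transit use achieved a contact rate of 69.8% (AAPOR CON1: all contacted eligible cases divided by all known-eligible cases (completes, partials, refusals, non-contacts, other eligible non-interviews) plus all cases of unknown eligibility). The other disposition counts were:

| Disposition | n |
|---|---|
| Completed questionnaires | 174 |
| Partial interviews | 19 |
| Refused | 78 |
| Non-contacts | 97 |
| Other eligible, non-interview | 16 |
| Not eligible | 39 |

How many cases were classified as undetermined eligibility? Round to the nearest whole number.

Top = 174 + 19 + 78 + 16 = 287
CON1 = 287 / D = 0.698
D = 287 / 0.698 = 411.2
Other denominator terms total 384
undetermined eligibility = 411.2 − 384 ≈ 27

27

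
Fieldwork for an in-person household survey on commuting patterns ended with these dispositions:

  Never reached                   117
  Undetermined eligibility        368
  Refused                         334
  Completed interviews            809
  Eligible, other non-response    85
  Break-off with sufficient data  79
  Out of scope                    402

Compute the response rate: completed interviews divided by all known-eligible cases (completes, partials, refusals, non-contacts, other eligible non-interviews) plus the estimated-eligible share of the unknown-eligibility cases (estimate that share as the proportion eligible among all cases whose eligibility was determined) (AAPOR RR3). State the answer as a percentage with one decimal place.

47.3%

Top = 809
Known eligible = 809 + 79 + 334 + 117 + 85 = 1424
e = 1424 / (1424 + 402) = 1424 / 1826 = 0.7798
Estimated eligible among unknowns = 0.7798 × 368 = 286.97
Denom = 1424 + 286.97 = 1710.97
RR3 = 809 / 1710.97 = 0.4728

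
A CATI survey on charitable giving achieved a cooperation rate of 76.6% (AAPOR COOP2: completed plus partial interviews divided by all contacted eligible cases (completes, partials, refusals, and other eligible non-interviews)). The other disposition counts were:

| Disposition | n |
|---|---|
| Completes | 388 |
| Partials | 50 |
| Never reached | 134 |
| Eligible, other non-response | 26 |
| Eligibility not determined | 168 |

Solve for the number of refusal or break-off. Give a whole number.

108

Num: 388 + 50 = 438
COOP2 = 438 / D = 0.766
D = 438 / 0.766 = 571.8
Remaining denominator categories sum to 464
refusal or break-off = 571.8 − 464 ≈ 108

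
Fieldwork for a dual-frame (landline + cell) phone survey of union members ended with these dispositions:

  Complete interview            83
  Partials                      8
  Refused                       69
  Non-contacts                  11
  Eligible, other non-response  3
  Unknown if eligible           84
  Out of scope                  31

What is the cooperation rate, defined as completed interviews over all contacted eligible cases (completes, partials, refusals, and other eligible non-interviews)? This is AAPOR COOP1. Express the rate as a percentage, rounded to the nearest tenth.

50.9%

Num → 83
Denominator → 83 + 8 + 69 + 3 = 163
COOP1 = 83 / 163 = 0.5092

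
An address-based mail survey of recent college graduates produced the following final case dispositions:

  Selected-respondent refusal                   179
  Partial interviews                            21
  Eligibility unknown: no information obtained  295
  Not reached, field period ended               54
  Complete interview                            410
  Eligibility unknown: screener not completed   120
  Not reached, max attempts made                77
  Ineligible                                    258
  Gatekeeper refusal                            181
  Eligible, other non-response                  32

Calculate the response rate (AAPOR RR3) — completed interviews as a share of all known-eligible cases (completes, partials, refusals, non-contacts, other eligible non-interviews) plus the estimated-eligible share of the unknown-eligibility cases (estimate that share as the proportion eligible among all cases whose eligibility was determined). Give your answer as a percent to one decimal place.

32.0%

Refusal or break-off = 181 + 179 = 360
Never reached = 54 + 77 = 131
Unknown if eligible = 120 + 295 = 415
Numerator: 410
Determined eligible: 410 + 21 + 360 + 131 + 32 = 954
e = 954 / (954 + 258) = 954 / 1212 = 0.7871
e × U: 0.7871 × 415 = 326.65
Base: 954 + 326.65 = 1280.65
RR3 = 410 / 1280.65 = 0.3201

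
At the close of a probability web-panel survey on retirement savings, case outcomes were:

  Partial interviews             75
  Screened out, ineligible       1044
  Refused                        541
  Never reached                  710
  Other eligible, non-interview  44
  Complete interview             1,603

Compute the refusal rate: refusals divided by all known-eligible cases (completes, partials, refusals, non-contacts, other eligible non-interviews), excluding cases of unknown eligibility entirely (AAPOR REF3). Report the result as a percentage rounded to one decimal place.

18.2%

Num: 541
Denominator: 1603 + 75 + 541 + 710 + 44 = 2973
REF3 = 541 / 2973 = 0.1820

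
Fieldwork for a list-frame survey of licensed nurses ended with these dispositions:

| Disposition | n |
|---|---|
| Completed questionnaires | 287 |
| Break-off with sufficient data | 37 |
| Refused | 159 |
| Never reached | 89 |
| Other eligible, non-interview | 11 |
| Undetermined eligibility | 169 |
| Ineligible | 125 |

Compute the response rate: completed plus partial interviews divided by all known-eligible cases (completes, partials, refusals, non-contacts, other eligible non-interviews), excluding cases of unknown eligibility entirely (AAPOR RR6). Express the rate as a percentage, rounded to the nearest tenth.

Numerator: 287 + 37 = 324
Denominator: 287 + 37 + 159 + 89 + 11 = 583
RR6 = 324 / 583 = 0.5557

55.6%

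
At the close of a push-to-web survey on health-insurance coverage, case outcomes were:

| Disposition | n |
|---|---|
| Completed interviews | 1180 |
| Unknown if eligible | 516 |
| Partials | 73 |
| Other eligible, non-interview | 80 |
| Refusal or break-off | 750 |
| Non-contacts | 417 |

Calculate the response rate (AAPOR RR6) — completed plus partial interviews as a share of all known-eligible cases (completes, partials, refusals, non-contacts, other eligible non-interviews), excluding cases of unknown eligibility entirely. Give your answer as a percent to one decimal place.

Num → 1180 + 73 = 1253
Denom → 1180 + 73 + 750 + 417 + 80 = 2500
RR6 = 1253 / 2500 = 0.5012

50.1%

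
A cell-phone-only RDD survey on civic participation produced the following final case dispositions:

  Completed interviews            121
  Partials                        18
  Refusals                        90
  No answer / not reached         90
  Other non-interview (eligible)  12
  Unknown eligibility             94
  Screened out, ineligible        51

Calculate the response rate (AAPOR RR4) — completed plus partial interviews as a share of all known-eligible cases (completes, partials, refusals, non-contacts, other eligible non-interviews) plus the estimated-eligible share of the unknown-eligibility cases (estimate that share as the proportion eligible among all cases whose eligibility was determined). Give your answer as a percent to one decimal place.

33.7%

Top: 121 + 18 = 139
Determined eligible: 121 + 18 + 90 + 90 + 12 = 331
e = 331 / (331 + 51) = 331 / 382 = 0.8665
e × U: 0.8665 × 94 = 81.45
Base: 331 + 81.45 = 412.45
RR4 = 139 / 412.45 = 0.3370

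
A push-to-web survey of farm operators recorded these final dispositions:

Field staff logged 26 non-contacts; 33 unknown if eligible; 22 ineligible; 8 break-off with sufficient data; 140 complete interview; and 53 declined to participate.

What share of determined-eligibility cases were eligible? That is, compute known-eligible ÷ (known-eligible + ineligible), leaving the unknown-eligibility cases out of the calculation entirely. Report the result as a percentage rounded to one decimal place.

91.2%

Determined eligible: 140 + 8 + 53 + 26 = 227
e = 227 / (227 + 22) = 227 / 249 = 0.9116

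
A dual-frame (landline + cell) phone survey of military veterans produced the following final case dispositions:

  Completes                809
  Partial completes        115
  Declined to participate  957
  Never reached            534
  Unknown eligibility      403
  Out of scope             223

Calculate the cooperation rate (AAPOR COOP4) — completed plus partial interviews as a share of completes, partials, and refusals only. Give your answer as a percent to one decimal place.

49.1%

Numerator = 809 + 115 = 924
Denominator = 809 + 115 + 957 = 1881
COOP4 = 924 / 1881 = 0.4912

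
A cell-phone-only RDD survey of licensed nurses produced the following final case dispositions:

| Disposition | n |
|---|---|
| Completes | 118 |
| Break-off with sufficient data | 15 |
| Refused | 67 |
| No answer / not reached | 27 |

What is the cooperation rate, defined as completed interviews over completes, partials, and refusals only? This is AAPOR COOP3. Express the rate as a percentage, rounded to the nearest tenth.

59.0%

Numerator = 118
Base = 118 + 15 + 67 = 200
COOP3 = 118 / 200 = 0.5900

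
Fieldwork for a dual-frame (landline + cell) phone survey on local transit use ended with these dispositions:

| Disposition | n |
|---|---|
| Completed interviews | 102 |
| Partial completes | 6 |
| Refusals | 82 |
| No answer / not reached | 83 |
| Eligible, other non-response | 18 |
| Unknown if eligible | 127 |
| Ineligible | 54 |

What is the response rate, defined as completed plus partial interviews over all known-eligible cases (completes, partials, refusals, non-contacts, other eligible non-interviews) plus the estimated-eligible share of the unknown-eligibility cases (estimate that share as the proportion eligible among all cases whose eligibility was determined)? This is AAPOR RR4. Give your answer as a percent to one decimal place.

Num: 102 + 6 = 108
Determined eligible: 102 + 6 + 82 + 83 + 18 = 291
e = 291 / (291 + 54) = 291 / 345 = 0.8435
Eligible share of unknowns: 0.8435 × 127 = 107.12
Denom: 291 + 107.12 = 398.12
RR4 = 108 / 398.12 = 0.2713

27.1%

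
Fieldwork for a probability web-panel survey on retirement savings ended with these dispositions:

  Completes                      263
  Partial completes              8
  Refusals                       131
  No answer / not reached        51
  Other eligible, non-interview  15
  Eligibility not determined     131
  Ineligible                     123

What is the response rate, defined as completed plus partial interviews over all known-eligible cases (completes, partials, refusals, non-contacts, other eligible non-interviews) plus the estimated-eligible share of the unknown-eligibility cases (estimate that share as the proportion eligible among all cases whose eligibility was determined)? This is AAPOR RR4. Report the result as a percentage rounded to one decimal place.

Num: 263 + 8 = 271
Known eligible: 263 + 8 + 131 + 51 + 15 = 468
e = 468 / (468 + 123) = 468 / 591 = 0.7919
e × U: 0.7919 × 131 = 103.74
Base: 468 + 103.74 = 571.74
RR4 = 271 / 571.74 = 0.4740

47.4%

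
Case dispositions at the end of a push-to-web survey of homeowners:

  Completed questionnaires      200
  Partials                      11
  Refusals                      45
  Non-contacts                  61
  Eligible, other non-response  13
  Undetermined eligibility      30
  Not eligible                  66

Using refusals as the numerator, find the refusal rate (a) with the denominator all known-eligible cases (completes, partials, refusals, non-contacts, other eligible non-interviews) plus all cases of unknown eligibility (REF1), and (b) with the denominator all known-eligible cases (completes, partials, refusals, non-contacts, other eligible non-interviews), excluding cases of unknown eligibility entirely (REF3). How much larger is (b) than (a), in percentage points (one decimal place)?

Numerator = 45
Base = 200 + 11 + 45 + 61 + 13 + 30 = 360
REF1 = 45 / 360 = 0.1250
Base = 200 + 11 + 45 + 61 + 13 = 330
REF3 = 45 / 330 = 0.1364
Difference = 13.64 − 12.50 = 1.14 percentage points

1.1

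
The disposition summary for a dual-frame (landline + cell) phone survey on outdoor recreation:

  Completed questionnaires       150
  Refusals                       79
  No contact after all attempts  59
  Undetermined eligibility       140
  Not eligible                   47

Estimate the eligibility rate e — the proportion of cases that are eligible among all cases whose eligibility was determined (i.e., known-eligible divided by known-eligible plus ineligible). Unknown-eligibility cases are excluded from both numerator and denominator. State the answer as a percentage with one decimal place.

Determined eligible: 150 + 79 + 59 = 288
e = 288 / (288 + 47) = 288 / 335 = 0.8597

86.0%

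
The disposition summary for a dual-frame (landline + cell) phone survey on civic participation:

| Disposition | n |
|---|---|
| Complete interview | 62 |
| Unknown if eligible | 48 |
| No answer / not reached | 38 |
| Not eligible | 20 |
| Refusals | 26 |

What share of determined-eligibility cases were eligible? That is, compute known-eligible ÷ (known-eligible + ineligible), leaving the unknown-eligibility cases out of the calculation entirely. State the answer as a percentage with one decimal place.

Determined eligible: 62 + 26 + 38 = 126
e = 126 / (126 + 20) = 126 / 146 = 0.8630

86.3%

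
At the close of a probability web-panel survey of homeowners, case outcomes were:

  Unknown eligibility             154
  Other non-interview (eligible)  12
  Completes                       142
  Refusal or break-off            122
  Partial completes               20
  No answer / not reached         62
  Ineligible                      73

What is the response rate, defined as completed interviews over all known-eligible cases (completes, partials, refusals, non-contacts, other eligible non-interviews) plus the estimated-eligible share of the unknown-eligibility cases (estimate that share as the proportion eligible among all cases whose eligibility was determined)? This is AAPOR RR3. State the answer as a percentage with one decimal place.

29.2%

Top = 142
Known eligible = 142 + 20 + 122 + 62 + 12 = 358
e = 358 / (358 + 73) = 358 / 431 = 0.8306
Estimated eligible among unknowns = 0.8306 × 154 = 127.91
Base = 358 + 127.91 = 485.91
RR3 = 142 / 485.91 = 0.2922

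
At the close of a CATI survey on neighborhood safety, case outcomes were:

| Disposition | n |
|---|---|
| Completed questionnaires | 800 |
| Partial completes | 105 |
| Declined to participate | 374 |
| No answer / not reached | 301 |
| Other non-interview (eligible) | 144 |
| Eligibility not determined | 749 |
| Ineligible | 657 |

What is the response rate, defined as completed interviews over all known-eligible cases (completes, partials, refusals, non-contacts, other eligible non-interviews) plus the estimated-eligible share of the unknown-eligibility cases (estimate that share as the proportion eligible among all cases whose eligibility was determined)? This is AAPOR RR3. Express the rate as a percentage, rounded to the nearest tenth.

35.3%

Num = 800
Eligible (known) = 800 + 105 + 374 + 301 + 144 = 1724
e = 1724 / (1724 + 657) = 1724 / 2381 = 0.7241
Eligible share of unknowns = 0.7241 × 749 = 542.35
Base = 1724 + 542.35 = 2266.35
RR3 = 800 / 2266.35 = 0.3530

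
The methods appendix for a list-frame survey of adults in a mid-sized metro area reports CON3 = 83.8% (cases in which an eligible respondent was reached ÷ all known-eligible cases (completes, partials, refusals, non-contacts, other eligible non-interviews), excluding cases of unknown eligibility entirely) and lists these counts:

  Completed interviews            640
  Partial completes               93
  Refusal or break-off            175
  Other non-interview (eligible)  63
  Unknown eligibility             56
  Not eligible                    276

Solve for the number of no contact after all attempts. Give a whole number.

188

Numerator: 640 + 93 + 175 + 63 = 971
CON3 = 971 / D = 0.838
D = 971 / 0.838 = 1158.7
Other denominator terms total 971
no contact after all attempts = 1158.7 − 971 ≈ 188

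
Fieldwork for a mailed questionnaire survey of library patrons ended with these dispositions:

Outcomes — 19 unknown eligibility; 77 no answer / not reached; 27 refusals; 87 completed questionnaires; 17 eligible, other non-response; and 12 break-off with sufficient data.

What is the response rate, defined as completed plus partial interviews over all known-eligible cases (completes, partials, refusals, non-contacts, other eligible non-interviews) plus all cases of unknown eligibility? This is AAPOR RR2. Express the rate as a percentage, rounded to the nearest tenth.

Top → 87 + 12 = 99
Base → 87 + 12 + 27 + 77 + 17 + 19 = 239
RR2 = 99 / 239 = 0.4142

41.4%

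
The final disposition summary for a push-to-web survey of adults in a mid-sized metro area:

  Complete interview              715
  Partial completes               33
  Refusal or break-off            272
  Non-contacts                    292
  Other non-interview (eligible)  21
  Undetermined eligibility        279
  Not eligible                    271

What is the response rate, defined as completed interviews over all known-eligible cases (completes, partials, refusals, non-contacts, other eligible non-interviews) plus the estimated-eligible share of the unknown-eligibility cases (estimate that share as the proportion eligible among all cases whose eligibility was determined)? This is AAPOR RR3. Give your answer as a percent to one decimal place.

Top → 715
Known eligible → 715 + 33 + 272 + 292 + 21 = 1333
e = 1333 / (1333 + 271) = 1333 / 1604 = 0.8310
Eligible share of unknowns → 0.8310 × 279 = 231.85
Base → 1333 + 231.85 = 1564.85
RR3 = 715 / 1564.85 = 0.4569

45.7%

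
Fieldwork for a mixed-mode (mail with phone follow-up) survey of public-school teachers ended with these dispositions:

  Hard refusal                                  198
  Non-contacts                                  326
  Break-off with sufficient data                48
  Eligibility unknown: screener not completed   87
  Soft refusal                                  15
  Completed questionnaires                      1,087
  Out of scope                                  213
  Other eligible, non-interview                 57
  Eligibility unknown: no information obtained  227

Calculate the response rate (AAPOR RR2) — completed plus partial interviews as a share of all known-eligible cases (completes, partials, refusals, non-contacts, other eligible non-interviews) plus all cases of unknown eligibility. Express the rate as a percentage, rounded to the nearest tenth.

Refusals = 198 + 15 = 213
Unknown if eligible = 87 + 227 = 314
Num: 1087 + 48 = 1135
Denom: 1087 + 48 + 213 + 326 + 57 + 314 = 2045
RR2 = 1135 / 2045 = 0.5550

55.5%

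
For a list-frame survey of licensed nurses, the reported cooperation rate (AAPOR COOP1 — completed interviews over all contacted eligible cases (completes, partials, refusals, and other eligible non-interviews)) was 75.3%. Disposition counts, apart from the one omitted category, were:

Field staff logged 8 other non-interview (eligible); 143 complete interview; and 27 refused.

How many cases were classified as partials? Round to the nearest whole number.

12

COOP1 = 143 / D = 0.753
D = 143 / 0.753 = 189.9
Other denominator terms total 178
partials = 189.9 − 178 ≈ 12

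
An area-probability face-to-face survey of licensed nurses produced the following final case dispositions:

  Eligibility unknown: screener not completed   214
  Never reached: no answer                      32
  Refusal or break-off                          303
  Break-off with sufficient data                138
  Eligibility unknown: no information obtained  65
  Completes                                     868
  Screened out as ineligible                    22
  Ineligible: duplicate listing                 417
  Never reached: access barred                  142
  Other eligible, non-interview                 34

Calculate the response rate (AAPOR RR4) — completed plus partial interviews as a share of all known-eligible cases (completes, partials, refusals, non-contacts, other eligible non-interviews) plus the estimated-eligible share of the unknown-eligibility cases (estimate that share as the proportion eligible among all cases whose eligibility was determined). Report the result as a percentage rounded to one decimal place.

No contact after all attempts = 32 + 142 = 174
Unknown eligibility = 214 + 65 = 279
Out of scope = 22 + 417 = 439
Num = 868 + 138 = 1006
Eligible (known) = 868 + 138 + 303 + 174 + 34 = 1517
e = 1517 / (1517 + 439) = 1517 / 1956 = 0.7756
e × U = 0.7756 × 279 = 216.39
Denominator = 1517 + 216.39 = 1733.39
RR4 = 1006 / 1733.39 = 0.5804

58.0%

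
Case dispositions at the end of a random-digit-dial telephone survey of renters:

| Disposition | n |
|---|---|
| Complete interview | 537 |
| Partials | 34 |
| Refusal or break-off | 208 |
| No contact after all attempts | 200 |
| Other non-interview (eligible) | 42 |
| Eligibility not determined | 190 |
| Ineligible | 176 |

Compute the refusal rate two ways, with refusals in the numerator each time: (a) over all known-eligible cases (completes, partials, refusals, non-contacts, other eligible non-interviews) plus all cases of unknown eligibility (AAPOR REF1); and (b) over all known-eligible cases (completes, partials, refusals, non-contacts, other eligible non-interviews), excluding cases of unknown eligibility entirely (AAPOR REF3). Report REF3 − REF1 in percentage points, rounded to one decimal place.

3.2

Top = 208
Denom = 537 + 34 + 208 + 200 + 42 + 190 = 1211
REF1 = 208 / 1211 = 0.1718
Denom = 537 + 34 + 208 + 200 + 42 = 1021
REF3 = 208 / 1021 = 0.2037
Difference = 20.37 − 17.18 = 3.19 percentage points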